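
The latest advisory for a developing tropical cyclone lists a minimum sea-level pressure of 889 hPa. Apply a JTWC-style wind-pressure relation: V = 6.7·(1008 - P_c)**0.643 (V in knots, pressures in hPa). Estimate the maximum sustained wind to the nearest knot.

145 kt

ΔP = 1008 − 889 = 119 hPa.
119^0.643 ≈ 21.606.
V ≈ 6.7 × 21.606 ≈ 144.8 kt.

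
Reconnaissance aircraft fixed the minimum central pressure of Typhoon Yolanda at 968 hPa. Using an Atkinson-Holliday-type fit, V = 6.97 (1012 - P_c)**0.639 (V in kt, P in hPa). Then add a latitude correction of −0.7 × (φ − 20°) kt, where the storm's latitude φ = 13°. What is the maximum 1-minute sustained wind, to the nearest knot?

83 kt

ΔP = 1012 − 968 = 44 hPa.
44^0.639 ≈ 11.224.
V ≈ 6.97 × 11.224 ≈ 78.2 kt.
Latitude correction: −0.7 × (13 − 20) = 4.9 kt.
Corrected V ≈ 83.1 kt → 83 kt.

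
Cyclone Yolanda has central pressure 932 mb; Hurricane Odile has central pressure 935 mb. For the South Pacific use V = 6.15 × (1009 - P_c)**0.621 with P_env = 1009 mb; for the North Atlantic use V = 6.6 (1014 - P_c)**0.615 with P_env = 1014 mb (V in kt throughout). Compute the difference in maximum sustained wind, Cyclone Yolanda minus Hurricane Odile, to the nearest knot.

-6 kt

Cyclone Yolanda: ΔP = 77; V ≈ 6.15 × 77^0.621 ≈ 91.28 kt.
Hurricane Odile: ΔP = 79; V ≈ 6.6 × 79^0.615 ≈ 96.96 kt.
Difference ≈ 91.28 − 96.96 = -5.68 → -6 kt.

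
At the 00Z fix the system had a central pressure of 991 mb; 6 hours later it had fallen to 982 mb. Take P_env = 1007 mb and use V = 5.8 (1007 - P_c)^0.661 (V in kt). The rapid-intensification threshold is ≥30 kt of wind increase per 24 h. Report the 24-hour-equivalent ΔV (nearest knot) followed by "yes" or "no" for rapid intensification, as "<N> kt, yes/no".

V₁: ΔP = 16, V ≈ 5.8 × 16^0.661 ≈ 36.25 kt.
V₂: ΔP = 25, V ≈ 5.8 × 25^0.661 ≈ 48.69 kt.
ΔV over 6 h = 12.44 kt → 24 h equivalent = 12.44 × 24/6 ≈ 49.76 kt.
50 kt ≥ 30 kt ⇒ rapid intensification.

50 kt, yes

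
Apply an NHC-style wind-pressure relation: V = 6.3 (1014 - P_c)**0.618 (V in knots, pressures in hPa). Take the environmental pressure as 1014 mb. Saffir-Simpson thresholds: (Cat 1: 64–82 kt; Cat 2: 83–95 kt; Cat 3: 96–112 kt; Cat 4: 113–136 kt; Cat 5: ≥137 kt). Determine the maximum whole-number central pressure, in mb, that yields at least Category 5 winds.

868 mb

Category 5 begins at V = 137 kt.
Required ΔP = (137/6.3)^(1/0.618) = 21.746^1.618 ≈ 145.90 mb.
P_c ≤ 1014 − 145.90 = 868.10, so the highest integer P_c is 868 mb.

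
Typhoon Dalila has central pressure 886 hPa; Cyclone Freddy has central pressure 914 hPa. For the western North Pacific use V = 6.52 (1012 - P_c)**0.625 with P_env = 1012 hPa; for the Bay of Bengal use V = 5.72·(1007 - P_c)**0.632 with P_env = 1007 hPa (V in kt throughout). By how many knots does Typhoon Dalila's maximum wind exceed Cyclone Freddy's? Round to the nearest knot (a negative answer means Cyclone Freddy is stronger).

34 kt

Typhoon Dalila: ΔP = 126; V ≈ 6.52 × 126^0.625 ≈ 133.96 kt.
Cyclone Freddy: ΔP = 93; V ≈ 5.72 × 93^0.632 ≈ 100.34 kt.
Difference ≈ 133.96 − 100.34 = 33.62 → 34 kt.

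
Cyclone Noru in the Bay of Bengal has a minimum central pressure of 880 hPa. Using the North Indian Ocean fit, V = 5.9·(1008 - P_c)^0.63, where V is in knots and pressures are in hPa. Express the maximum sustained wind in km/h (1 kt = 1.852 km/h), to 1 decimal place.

232.3 km/h

ΔP = 1008 − 880 = 128 hPa.
V ≈ 5.9 × 128^0.63 = 5.9 × 21.259 ≈ 125.428 kt.
125.428 × 1.852 ≈ 232.29 km/h → 232.3 km/h.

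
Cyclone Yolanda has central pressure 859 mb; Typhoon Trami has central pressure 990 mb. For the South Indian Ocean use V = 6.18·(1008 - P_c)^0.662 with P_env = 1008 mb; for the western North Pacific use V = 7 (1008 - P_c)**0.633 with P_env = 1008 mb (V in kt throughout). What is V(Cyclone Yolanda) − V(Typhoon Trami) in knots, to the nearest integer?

Cyclone Yolanda: ΔP = 149; V ≈ 6.18 × 149^0.662 ≈ 169.68 kt.
Typhoon Trami: ΔP = 18; V ≈ 7 × 18^0.633 ≈ 43.62 kt.
Difference ≈ 169.68 − 43.62 = 126.06 → 126 kt.

126 kt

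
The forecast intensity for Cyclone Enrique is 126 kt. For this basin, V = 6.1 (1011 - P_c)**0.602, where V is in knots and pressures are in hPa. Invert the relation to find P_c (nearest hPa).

ΔP = (V / 6.1)^(1/0.602) = (126/6.1)^1.661.
126/6.1 = 20.656; 20.656^1.661 ≈ 152.92 hPa.
P_c = 1011 − 152.92 = 858.08 ≈ 858 hPa.

858 hPa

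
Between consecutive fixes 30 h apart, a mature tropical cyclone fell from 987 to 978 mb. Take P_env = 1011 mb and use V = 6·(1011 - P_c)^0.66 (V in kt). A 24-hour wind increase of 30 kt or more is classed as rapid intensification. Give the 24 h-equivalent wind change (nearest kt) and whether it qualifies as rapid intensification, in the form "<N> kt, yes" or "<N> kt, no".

9 kt, no

V₁: ΔP = 24, V ≈ 6 × 24^0.66 ≈ 48.88 kt.
V₂: ΔP = 33, V ≈ 6 × 33^0.66 ≈ 60.31 kt.
ΔV over 30 h = 11.43 kt → 24 h equivalent = 11.43 × 24/30 ≈ 9.14 kt.
9 kt < 30 kt ⇒ not rapid intensification.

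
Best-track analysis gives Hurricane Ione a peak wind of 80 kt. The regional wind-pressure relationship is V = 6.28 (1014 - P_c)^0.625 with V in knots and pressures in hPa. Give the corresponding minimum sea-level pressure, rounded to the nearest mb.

ΔP = (V / 6.28)^(1/0.625) = (80/6.28)^1.600.
80/6.28 = 12.739; 12.739^1.600 ≈ 58.64 mb.
P_c = 1014 − 58.64 = 955.36 ≈ 955 mb.

955 mb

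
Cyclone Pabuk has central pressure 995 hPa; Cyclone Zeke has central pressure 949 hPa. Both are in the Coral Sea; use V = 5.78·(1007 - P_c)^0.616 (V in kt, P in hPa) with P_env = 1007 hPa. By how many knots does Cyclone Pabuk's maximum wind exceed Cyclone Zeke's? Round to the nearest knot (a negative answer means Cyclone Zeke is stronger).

Cyclone Pabuk: ΔP = 12; V ≈ 5.78 × 12^0.616 ≈ 26.71 kt.
Cyclone Zeke: ΔP = 58; V ≈ 5.78 × 58^0.616 ≈ 70.50 kt.
Difference ≈ 26.71 − 70.50 = -43.79 → -44 kt.

-44 kt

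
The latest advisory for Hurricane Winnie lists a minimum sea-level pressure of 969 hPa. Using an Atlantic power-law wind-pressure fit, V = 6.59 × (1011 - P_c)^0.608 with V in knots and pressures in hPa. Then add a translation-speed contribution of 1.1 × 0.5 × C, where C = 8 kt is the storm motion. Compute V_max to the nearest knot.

ΔP = 1011 − 969 = 42 hPa.
42^0.608 ≈ 9.704.
V ≈ 6.59 × 9.704 ≈ 63.9 kt.
Translation term: 1.1 × 0.5 × 8 = 4.4 kt.
Corrected V ≈ 68.3 kt → 68 kt.

68 kt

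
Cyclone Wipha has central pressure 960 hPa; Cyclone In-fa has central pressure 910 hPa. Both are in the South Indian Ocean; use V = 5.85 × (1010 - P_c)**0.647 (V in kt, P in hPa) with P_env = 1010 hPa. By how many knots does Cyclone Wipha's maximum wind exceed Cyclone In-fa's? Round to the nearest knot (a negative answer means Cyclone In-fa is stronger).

-42 kt

Cyclone Wipha: ΔP = 50; V ≈ 5.85 × 50^0.647 ≈ 73.52 kt.
Cyclone In-fa: ΔP = 100; V ≈ 5.85 × 100^0.647 ≈ 115.12 kt.
Difference ≈ 73.52 − 115.12 = -41.60 → -42 kt.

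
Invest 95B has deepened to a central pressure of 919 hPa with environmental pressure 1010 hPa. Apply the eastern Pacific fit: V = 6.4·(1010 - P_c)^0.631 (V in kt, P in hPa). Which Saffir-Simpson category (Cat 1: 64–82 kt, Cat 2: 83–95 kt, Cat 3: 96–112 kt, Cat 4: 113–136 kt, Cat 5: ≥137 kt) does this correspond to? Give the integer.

3

ΔP = 1010 − 919 = 91 hPa.
V ≈ 6.4 × 91^0.631 = 6.4 × 17.22 ≈ 110 kt.
110 kt falls in the Category 3 band.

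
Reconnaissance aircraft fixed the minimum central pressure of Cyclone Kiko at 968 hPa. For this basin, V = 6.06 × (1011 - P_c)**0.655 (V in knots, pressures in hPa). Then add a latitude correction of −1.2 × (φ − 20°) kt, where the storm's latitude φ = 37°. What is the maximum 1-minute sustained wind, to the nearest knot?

51 kt

ΔP = 1011 − 968 = 43 hPa.
43^0.655 ≈ 11.747.
V ≈ 6.06 × 11.747 ≈ 71.2 kt.
Latitude correction: −1.2 × (37 − 20) = -20.4 kt.
Corrected V ≈ 50.8 kt → 51 kt.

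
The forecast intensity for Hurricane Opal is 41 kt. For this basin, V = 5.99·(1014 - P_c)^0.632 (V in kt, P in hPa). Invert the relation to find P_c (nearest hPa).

993 hPa

ΔP = (V / 5.99)^(1/0.632) = (41/5.99)^1.582.
41/5.99 = 6.845; 6.845^1.582 ≈ 20.98 hPa.
P_c = 1014 − 20.98 = 993.02 ≈ 993 hPa.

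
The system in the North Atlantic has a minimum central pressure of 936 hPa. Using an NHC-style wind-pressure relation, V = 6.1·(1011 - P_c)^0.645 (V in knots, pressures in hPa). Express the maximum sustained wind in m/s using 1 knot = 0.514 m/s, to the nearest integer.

51 m/s

ΔP = 1011 − 936 = 75 hPa.
V ≈ 6.1 × 75^0.645 = 6.1 × 16.196 ≈ 98.797 kt.
98.797 × 0.514 ≈ 50.78 m/s → 51 m/s.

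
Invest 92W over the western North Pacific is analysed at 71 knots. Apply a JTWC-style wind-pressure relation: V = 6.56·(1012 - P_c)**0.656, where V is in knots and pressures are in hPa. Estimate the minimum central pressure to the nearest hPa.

ΔP = (V / 6.56)^(1/0.656) = (71/6.56)^1.524.
71/6.56 = 10.823; 10.823^1.524 ≈ 37.74 hPa.
P_c = 1012 − 37.74 = 974.26 ≈ 974 hPa.

974 hPa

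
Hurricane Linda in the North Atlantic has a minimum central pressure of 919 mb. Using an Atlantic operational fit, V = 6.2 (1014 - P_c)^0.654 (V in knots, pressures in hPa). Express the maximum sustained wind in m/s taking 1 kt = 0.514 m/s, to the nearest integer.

ΔP = 1014 − 919 = 95 mb.
V ≈ 6.2 × 95^0.654 = 6.2 × 19.653 ≈ 121.849 kt.
121.849 × 0.514 ≈ 62.63 m/s → 63 m/s.

63 m/s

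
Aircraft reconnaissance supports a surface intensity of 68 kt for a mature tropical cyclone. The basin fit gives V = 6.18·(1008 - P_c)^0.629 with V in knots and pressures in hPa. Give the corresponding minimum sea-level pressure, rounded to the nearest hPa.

963 hPa

ΔP = (V / 6.18)^(1/0.629) = (68/6.18)^1.590.
68/6.18 = 11.003; 11.003^1.590 ≈ 45.27 hPa.
P_c = 1008 − 45.27 = 962.73 ≈ 963 hPa.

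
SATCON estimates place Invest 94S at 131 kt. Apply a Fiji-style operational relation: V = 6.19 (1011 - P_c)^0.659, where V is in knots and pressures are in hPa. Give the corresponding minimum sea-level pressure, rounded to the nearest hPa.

908 hPa

ΔP = (V / 6.19)^(1/0.659) = (131/6.19)^1.517.
131/6.19 = 21.163; 21.163^1.517 ≈ 102.68 hPa.
P_c = 1011 − 102.68 = 908.32 ≈ 908 hPa.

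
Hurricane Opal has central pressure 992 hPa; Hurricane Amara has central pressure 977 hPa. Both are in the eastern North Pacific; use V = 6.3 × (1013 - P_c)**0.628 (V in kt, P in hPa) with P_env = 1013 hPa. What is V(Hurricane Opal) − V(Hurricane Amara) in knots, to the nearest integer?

-17 kt

Hurricane Opal: ΔP = 21; V ≈ 6.3 × 21^0.628 ≈ 42.63 kt.
Hurricane Amara: ΔP = 36; V ≈ 6.3 × 36^0.628 ≈ 59.80 kt.
Difference ≈ 42.63 − 59.80 = -17.17 → -17 kt.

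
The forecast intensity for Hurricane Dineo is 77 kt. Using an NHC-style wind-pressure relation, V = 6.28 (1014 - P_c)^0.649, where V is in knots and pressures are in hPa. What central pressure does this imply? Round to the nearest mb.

ΔP = (V / 6.28)^(1/0.649) = (77/6.28)^1.541.
77/6.28 = 12.261; 12.261^1.541 ≈ 47.56 mb.
P_c = 1014 − 47.56 = 966.44 ≈ 966 mb.

966 mb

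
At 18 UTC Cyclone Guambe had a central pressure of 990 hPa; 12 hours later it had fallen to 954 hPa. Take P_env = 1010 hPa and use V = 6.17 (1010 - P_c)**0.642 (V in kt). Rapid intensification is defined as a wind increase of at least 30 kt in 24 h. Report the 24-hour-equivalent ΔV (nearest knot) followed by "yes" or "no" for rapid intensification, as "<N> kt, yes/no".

V₁: ΔP = 20, V ≈ 6.17 × 20^0.642 ≈ 42.22 kt.
V₂: ΔP = 56, V ≈ 6.17 × 56^0.642 ≈ 81.78 kt.
ΔV over 12 h = 39.56 kt → 24 h equivalent = 39.56 × 24/12 ≈ 79.12 kt.
79 kt ≥ 30 kt ⇒ rapid intensification.

79 kt, yes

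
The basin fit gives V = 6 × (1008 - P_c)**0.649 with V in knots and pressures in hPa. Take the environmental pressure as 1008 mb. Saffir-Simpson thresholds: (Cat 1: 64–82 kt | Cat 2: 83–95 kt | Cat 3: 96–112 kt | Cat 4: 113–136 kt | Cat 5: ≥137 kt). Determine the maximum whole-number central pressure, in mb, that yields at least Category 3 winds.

Category 3 begins at V = 96 kt.
Required ΔP = (96/6)^(1/0.649) = 16.000^1.541 ≈ 71.67 mb.
P_c ≤ 1008 − 71.67 = 936.33, so the highest integer P_c is 936 mb.

936 mb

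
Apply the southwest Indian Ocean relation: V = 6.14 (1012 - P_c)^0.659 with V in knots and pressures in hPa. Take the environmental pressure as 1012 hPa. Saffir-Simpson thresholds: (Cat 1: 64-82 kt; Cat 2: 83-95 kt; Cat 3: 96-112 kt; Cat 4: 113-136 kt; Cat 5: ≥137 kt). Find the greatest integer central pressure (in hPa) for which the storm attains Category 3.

Category 3 begins at V = 96 kt.
Required ΔP = (96/6.14)^(1/0.659) = 15.635^1.517 ≈ 64.86 hPa.
P_c ≤ 1012 − 64.86 = 947.14, so the highest integer P_c is 947 hPa.

947 hPa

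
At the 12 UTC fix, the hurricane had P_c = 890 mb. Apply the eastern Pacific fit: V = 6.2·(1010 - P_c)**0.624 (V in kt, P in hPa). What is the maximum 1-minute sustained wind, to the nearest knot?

ΔP = 1010 − 890 = 120 mb.
120^0.624 ≈ 19.834.
V ≈ 6.2 × 19.834 ≈ 123.0 kt.

123 kt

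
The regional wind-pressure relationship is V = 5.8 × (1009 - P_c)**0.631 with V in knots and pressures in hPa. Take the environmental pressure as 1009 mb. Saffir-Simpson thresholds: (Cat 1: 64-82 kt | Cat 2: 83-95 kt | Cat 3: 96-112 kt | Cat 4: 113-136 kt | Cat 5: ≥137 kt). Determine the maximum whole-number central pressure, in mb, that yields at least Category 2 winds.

Category 2 begins at V = 83 kt.
Required ΔP = (83/5.8)^(1/0.631) = 14.310^1.585 ≈ 67.84 mb.
P_c ≤ 1009 − 67.84 = 941.16, so the highest integer P_c is 941 mb.

941 mb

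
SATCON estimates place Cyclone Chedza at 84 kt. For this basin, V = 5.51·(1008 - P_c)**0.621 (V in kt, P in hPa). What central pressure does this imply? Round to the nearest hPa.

ΔP = (V / 5.51)^(1/0.621) = (84/5.51)^1.610.
84/5.51 = 15.245; 15.245^1.610 ≈ 80.39 hPa.
P_c = 1008 − 80.39 = 927.61 ≈ 928 hPa.

928 hPa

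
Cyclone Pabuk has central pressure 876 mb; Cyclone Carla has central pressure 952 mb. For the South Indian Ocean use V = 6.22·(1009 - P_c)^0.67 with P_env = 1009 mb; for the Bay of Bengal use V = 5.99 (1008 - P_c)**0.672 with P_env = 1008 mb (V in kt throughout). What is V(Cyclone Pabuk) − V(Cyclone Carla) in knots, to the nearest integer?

Cyclone Pabuk: ΔP = 133; V ≈ 6.22 × 133^0.67 ≈ 164.73 kt.
Cyclone Carla: ΔP = 56; V ≈ 5.99 × 56^0.672 ≈ 89.58 kt.
Difference ≈ 164.73 − 89.58 = 75.15 → 75 kt.

75 kt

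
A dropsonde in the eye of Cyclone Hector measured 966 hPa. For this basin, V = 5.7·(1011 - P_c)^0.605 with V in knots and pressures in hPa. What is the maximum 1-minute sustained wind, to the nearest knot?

57 kt

ΔP = 1011 − 966 = 45 hPa.
45^0.605 ≈ 10.004.
V ≈ 5.7 × 10.004 ≈ 57.0 kt.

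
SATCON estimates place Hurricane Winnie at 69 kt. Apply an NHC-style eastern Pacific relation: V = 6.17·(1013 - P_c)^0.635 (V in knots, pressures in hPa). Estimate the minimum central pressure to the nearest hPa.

968 hPa

ΔP = (V / 6.17)^(1/0.635) = (69/6.17)^1.575.
69/6.17 = 11.183; 11.183^1.575 ≈ 44.80 hPa.
P_c = 1013 − 44.80 = 968.20 ≈ 968 hPa.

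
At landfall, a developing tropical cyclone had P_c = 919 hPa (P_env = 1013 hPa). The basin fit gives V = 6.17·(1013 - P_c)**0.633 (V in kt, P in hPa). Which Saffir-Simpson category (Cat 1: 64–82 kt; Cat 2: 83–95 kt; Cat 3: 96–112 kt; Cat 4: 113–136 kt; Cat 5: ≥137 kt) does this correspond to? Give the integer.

ΔP = 1013 − 919 = 94 hPa.
V ≈ 6.17 × 94^0.633 = 6.17 × 17.74 ≈ 109 kt.
109 kt falls in the Category 3 band.

3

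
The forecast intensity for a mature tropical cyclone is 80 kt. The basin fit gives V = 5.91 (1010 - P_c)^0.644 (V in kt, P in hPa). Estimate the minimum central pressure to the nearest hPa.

ΔP = (V / 5.91)^(1/0.644) = (80/5.91)^1.553.
80/5.91 = 13.536; 13.536^1.553 ≈ 57.15 hPa.
P_c = 1010 − 57.15 = 952.85 ≈ 953 hPa.

953 hPa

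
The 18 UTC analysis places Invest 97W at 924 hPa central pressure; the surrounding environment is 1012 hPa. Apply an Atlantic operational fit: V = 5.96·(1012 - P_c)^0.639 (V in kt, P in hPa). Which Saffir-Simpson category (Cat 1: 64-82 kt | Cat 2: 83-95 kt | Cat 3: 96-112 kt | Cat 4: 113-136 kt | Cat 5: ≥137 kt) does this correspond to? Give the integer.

ΔP = 1012 − 924 = 88 hPa.
V ≈ 5.96 × 88^0.639 = 5.96 × 17.48 ≈ 104 kt.
104 kt falls in the Category 3 band.

3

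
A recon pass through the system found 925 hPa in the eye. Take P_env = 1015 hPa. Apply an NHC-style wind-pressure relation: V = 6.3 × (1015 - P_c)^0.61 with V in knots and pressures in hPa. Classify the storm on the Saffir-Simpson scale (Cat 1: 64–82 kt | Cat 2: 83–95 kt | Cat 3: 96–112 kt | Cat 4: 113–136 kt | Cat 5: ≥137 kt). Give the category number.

3

ΔP = 1015 − 925 = 90 hPa.
V ≈ 6.3 × 90^0.61 = 6.3 × 15.56 ≈ 98 kt.
98 kt falls in the Category 3 band.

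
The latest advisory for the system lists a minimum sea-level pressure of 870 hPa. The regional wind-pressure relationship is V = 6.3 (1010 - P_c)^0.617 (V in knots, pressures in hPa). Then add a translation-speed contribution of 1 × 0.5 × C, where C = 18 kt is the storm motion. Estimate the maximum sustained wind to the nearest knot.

ΔP = 1010 − 870 = 140 hPa.
140^0.617 ≈ 21.094.
V ≈ 6.3 × 21.094 ≈ 132.9 kt.
Translation term: 1 × 0.5 × 18 = 9 kt.
Corrected V ≈ 141.9 kt → 142 kt.

142 kt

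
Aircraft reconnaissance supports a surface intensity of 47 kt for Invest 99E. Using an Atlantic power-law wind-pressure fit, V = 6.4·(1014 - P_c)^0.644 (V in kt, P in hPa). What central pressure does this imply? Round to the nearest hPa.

992 hPa

ΔP = (V / 6.4)^(1/0.644) = (47/6.4)^1.553.
47/6.4 = 7.344; 7.344^1.553 ≈ 22.11 hPa.
P_c = 1014 − 22.11 = 991.89 ≈ 992 hPa.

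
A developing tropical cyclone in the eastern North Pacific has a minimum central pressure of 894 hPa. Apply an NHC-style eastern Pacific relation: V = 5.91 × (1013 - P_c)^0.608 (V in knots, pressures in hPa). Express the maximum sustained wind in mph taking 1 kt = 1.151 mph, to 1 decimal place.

ΔP = 1013 − 894 = 119 hPa.
V ≈ 5.91 × 119^0.608 = 5.91 × 18.278 ≈ 108.024 kt.
108.024 × 1.151 ≈ 124.34 mph → 124.3 mph.

124.3 mph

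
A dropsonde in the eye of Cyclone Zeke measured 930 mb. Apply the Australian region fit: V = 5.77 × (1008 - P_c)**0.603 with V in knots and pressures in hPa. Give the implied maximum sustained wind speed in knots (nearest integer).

80 kt

ΔP = 1008 − 930 = 78 mb.
78^0.603 ≈ 13.834.
V ≈ 5.77 × 13.834 ≈ 79.8 kt.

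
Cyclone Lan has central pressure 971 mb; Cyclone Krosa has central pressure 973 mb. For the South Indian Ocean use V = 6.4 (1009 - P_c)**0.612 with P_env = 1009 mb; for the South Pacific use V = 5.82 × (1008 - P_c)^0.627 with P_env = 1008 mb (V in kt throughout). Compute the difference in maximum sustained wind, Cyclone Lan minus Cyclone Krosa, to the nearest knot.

Cyclone Lan: ΔP = 38; V ≈ 6.4 × 38^0.612 ≈ 59.29 kt.
Cyclone Krosa: ΔP = 35; V ≈ 5.82 × 35^0.627 ≈ 54.08 kt.
Difference ≈ 59.29 − 54.08 = 5.21 → 5 kt.

5 kt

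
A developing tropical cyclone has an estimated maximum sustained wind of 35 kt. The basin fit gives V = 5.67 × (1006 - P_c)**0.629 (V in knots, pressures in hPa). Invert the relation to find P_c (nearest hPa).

988 hPa

ΔP = (V / 5.67)^(1/0.629) = (35/5.67)^1.590.
35/5.67 = 6.173; 6.173^1.590 ≈ 18.06 hPa.
P_c = 1006 − 18.06 = 987.94 ≈ 988 hPa.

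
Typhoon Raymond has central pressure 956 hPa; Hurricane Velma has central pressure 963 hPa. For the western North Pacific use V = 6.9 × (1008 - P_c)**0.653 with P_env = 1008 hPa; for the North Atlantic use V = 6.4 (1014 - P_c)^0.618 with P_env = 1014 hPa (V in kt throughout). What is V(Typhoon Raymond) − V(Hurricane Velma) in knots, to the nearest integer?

Typhoon Raymond: ΔP = 52; V ≈ 6.9 × 52^0.653 ≈ 91.08 kt.
Hurricane Velma: ΔP = 51; V ≈ 6.4 × 51^0.618 ≈ 72.69 kt.
Difference ≈ 91.08 − 72.69 = 18.39 → 18 kt.

18 kt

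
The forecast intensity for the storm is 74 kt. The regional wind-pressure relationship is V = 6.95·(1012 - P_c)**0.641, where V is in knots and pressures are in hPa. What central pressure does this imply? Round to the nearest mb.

972 mb

ΔP = (V / 6.95)^(1/0.641) = (74/6.95)^1.560.
74/6.95 = 10.647; 10.647^1.560 ≈ 40.05 mb.
P_c = 1012 − 40.05 = 971.95 ≈ 972 mb.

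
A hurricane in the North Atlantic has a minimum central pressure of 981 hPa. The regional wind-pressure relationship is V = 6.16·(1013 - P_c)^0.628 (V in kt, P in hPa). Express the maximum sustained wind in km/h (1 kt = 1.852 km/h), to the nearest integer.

101 km/h

ΔP = 1013 − 981 = 32 hPa.
V ≈ 6.16 × 32^0.628 = 6.16 × 8.815 ≈ 54.302 kt.
54.302 × 1.852 ≈ 100.57 km/h → 101 km/h.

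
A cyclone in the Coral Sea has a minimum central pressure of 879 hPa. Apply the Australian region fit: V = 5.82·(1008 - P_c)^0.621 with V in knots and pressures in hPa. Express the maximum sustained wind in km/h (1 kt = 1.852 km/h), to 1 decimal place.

220.4 km/h

ΔP = 1008 − 879 = 129 hPa.
V ≈ 5.82 × 129^0.621 = 5.82 × 20.449 ≈ 119.014 kt.
119.014 × 1.852 ≈ 220.41 km/h → 220.4 km/h.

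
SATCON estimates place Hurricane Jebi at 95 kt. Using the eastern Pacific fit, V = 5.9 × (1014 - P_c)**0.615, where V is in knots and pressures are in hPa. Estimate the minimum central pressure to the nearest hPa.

922 hPa

ΔP = (V / 5.9)^(1/0.615) = (95/5.9)^1.626.
95/5.9 = 16.102; 16.102^1.626 ≈ 91.70 hPa.
P_c = 1014 − 91.70 = 922.30 ≈ 922 hPa.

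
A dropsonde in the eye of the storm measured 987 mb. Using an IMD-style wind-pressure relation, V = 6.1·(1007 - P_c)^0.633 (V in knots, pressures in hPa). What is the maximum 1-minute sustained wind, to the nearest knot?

41 kt

ΔP = 1007 − 987 = 20 mb.
20^0.633 ≈ 6.661.
V ≈ 6.1 × 6.661 ≈ 40.6 kt.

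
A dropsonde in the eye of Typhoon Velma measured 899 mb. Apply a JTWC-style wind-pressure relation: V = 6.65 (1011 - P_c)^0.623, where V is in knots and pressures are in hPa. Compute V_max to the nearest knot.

ΔP = 1011 − 899 = 112 mb.
112^0.623 ≈ 18.909.
V ≈ 6.65 × 18.909 ≈ 125.7 kt.

126 kt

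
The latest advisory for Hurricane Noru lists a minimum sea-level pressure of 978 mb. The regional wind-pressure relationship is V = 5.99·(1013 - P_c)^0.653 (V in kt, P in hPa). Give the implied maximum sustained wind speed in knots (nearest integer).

ΔP = 1013 − 978 = 35 mb.
35^0.653 ≈ 10.192.
V ≈ 5.99 × 10.192 ≈ 61.1 kt.

61 kt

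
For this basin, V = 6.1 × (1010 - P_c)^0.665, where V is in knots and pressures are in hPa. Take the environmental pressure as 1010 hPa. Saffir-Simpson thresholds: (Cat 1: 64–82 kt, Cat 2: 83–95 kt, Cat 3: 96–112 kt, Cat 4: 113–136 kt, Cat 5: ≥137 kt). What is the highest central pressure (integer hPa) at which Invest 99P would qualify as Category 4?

929 hPa

Category 4 begins at V = 113 kt.
Required ΔP = (113/6.1)^(1/0.665) = 18.525^1.504 ≈ 80.61 hPa.
P_c ≤ 1010 − 80.61 = 929.39, so the highest integer P_c is 929 hPa.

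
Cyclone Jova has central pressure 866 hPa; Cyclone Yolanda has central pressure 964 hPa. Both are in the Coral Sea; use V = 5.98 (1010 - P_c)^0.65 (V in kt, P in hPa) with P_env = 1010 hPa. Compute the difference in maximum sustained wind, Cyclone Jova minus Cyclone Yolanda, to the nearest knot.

79 kt

Cyclone Jova: ΔP = 144; V ≈ 5.98 × 144^0.65 ≈ 151.23 kt.
Cyclone Yolanda: ΔP = 46; V ≈ 5.98 × 46^0.65 ≈ 72.03 kt.
Difference ≈ 151.23 − 72.03 = 79.20 → 79 kt.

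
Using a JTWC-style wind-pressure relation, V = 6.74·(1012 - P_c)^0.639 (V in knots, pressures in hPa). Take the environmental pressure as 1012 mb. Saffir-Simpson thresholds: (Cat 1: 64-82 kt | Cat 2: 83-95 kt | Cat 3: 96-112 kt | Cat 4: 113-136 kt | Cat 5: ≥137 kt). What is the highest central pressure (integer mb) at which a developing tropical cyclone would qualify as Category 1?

978 mb

Category 1 begins at V = 64 kt.
Required ΔP = (64/6.74)^(1/0.639) = 9.496^1.565 ≈ 33.87 mb.
P_c ≤ 1012 − 33.87 = 978.13, so the highest integer P_c is 978 mb.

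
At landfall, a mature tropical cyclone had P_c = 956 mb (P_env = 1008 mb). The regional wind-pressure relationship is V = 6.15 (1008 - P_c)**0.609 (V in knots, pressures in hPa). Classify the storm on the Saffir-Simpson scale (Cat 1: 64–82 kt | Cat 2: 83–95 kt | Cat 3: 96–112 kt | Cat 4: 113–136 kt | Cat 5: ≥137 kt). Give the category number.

ΔP = 1008 − 956 = 52 mb.
V ≈ 6.15 × 52^0.609 = 6.15 × 11.09 ≈ 68 kt.
68 kt falls in the Category 1 band.

1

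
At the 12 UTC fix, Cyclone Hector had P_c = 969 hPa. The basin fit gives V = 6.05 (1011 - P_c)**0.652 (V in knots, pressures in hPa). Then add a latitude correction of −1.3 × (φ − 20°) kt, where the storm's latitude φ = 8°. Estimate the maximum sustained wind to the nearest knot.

ΔP = 1011 − 969 = 42 hPa.
42^0.652 ≈ 11.438.
V ≈ 6.05 × 11.438 ≈ 69.2 kt.
Latitude correction: −1.3 × (8 − 20) = 15.6 kt.
Corrected V ≈ 84.8 kt → 85 kt.

85 kt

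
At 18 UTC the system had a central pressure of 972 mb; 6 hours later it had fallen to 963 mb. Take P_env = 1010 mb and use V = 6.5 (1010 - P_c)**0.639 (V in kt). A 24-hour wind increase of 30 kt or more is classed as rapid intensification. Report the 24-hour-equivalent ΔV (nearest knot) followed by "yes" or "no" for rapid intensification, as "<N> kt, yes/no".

V₁: ΔP = 38, V ≈ 6.5 × 38^0.639 ≈ 66.43 kt.
V₂: ΔP = 47, V ≈ 6.5 × 47^0.639 ≈ 76.10 kt.
ΔV over 6 h = 9.67 kt → 24 h equivalent = 9.67 × 24/6 ≈ 38.68 kt.
39 kt ≥ 30 kt ⇒ rapid intensification.

39 kt, yes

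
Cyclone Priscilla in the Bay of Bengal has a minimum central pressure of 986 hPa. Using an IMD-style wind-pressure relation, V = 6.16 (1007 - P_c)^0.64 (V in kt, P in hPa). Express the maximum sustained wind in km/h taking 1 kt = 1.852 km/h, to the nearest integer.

80 km/h

ΔP = 1007 − 986 = 21 hPa.
V ≈ 6.16 × 21^0.64 = 6.16 × 7.018 ≈ 43.232 kt.
43.232 × 1.852 ≈ 80.06 km/h → 80 km/h.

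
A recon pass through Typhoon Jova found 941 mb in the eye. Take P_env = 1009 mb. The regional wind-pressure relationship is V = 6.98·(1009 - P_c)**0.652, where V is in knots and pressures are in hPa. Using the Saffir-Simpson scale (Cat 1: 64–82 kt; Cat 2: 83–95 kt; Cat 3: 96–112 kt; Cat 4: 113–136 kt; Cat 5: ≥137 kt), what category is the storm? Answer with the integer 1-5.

3

ΔP = 1009 − 941 = 68 mb.
V ≈ 6.98 × 68^0.652 = 6.98 × 15.66 ≈ 109 kt.
109 kt falls in the Category 3 band.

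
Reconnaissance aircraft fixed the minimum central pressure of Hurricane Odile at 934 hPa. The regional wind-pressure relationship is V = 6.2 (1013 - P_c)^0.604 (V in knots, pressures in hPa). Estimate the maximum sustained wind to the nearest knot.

87 kt

ΔP = 1013 − 934 = 79 hPa.
79^0.604 ≈ 14.001.
V ≈ 6.2 × 14.001 ≈ 86.8 kt.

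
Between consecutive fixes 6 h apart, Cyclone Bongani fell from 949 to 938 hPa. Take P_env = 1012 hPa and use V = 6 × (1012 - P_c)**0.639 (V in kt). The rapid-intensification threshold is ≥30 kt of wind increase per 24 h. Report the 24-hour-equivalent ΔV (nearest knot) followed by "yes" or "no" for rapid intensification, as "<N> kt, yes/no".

V₁: ΔP = 63, V ≈ 6 × 63^0.639 ≈ 84.71 kt.
V₂: ΔP = 74, V ≈ 6 × 74^0.639 ≈ 93.88 kt.
ΔV over 6 h = 9.17 kt → 24 h equivalent = 9.17 × 24/6 ≈ 36.68 kt.
37 kt ≥ 30 kt ⇒ rapid intensification.

37 kt, yes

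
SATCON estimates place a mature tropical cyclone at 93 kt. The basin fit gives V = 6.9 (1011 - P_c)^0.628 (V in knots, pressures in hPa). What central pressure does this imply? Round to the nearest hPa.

948 hPa

ΔP = (V / 6.9)^(1/0.628) = (93/6.9)^1.592.
93/6.9 = 13.478; 13.478^1.592 ≈ 62.92 hPa.
P_c = 1011 − 62.92 = 948.08 ≈ 948 hPa.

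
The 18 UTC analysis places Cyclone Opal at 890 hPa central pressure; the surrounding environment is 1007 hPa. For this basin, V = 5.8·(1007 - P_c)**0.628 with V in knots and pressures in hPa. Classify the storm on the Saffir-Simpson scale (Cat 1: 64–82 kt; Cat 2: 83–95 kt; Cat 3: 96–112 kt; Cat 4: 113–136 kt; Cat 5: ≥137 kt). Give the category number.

4

ΔP = 1007 − 890 = 117 hPa.
V ≈ 5.8 × 117^0.628 = 5.8 × 19.90 ≈ 115 kt.
115 kt falls in the Category 4 band.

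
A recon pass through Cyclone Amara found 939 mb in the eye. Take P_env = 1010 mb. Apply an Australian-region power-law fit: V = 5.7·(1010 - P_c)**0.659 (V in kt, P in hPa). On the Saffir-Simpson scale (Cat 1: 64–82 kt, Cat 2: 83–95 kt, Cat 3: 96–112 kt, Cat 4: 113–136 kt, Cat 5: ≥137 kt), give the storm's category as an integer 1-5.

2

ΔP = 1010 − 939 = 71 mb.
V ≈ 5.7 × 71^0.659 = 5.7 × 16.60 ≈ 95 kt.
95 kt falls in the Category 2 band.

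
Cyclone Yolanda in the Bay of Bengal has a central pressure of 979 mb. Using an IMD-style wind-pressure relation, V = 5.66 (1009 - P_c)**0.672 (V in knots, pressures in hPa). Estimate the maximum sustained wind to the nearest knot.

56 kt

ΔP = 1009 − 979 = 30 mb.
30^0.672 ≈ 9.832.
V ≈ 5.66 × 9.832 ≈ 55.6 kt.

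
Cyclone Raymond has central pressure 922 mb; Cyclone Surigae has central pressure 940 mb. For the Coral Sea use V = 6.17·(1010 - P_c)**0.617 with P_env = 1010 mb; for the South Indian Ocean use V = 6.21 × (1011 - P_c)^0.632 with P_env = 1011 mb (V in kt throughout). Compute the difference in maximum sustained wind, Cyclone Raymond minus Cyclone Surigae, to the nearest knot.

Cyclone Raymond: ΔP = 88; V ≈ 6.17 × 88^0.617 ≈ 97.73 kt.
Cyclone Surigae: ΔP = 71; V ≈ 6.21 × 71^0.632 ≈ 91.85 kt.
Difference ≈ 97.73 − 91.85 = 5.88 → 6 kt.

6 kt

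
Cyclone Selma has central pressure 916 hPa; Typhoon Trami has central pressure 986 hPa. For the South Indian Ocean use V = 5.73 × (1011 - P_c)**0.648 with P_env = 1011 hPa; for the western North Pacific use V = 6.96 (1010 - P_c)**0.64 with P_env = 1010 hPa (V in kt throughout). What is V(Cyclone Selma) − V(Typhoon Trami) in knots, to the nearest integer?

Cyclone Selma: ΔP = 95; V ≈ 5.73 × 95^0.648 ≈ 109.58 kt.
Typhoon Trami: ΔP = 24; V ≈ 6.96 × 24^0.64 ≈ 53.20 kt.
Difference ≈ 109.58 − 53.20 = 56.38 → 56 kt.

56 kt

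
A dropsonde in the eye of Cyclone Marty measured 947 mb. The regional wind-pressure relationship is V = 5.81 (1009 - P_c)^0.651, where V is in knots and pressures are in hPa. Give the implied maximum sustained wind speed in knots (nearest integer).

ΔP = 1009 − 947 = 62 mb.
62^0.651 ≈ 14.684.
V ≈ 5.81 × 14.684 ≈ 85.3 kt.

85 kt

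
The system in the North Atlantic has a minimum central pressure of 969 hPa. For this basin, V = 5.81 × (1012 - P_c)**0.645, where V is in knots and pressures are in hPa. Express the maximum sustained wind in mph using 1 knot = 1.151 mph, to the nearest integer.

76 mph

ΔP = 1012 − 969 = 43 hPa.
V ≈ 5.81 × 43^0.645 = 5.81 × 11.313 ≈ 65.730 kt.
65.730 × 1.151 ≈ 75.66 mph → 76 mph.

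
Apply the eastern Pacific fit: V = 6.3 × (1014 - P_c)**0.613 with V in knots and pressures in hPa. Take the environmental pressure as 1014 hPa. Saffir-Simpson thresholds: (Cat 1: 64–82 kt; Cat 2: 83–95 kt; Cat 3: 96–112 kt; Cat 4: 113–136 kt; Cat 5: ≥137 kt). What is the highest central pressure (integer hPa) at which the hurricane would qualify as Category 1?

Category 1 begins at V = 64 kt.
Required ΔP = (64/6.3)^(1/0.613) = 10.159^1.631 ≈ 43.90 hPa.
P_c ≤ 1014 − 43.90 = 970.10, so the highest integer P_c is 970 hPa.

970 hPa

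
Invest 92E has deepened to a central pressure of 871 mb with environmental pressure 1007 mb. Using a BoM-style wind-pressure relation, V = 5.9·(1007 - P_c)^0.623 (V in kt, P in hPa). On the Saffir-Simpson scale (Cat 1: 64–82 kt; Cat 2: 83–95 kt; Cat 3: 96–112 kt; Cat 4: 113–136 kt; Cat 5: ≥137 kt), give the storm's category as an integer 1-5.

4

ΔP = 1007 − 871 = 136 mb.
V ≈ 5.9 × 136^0.623 = 5.9 × 21.34 ≈ 126 kt.
126 kt falls in the Category 4 band.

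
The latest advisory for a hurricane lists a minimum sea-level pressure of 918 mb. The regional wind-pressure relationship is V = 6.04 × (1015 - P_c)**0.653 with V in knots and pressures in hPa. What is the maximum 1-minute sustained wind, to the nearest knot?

120 kt

ΔP = 1015 − 918 = 97 mb.
97^0.653 ≈ 19.832.
V ≈ 6.04 × 19.832 ≈ 119.8 kt.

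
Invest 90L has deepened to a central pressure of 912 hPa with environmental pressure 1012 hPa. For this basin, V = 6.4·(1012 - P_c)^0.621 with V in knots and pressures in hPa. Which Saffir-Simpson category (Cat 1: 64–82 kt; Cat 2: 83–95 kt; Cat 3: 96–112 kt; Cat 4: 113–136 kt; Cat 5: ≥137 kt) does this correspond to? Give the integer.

ΔP = 1012 − 912 = 100 hPa.
V ≈ 6.4 × 100^0.621 = 6.4 × 17.46 ≈ 112 kt.
112 kt falls in the Category 3 band.

3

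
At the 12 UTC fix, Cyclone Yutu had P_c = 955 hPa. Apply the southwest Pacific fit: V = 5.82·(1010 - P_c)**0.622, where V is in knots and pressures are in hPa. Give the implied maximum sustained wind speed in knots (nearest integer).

ΔP = 1010 − 955 = 55 hPa.
55^0.622 ≈ 12.092.
V ≈ 5.82 × 12.092 ≈ 70.4 kt.

70 kt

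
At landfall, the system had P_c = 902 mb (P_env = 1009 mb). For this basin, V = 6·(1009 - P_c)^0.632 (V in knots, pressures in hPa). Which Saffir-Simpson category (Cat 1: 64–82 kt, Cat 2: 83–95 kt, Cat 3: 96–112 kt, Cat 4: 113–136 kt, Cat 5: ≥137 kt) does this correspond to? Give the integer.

4

ΔP = 1009 − 902 = 107 mb.
V ≈ 6 × 107^0.632 = 6 × 19.17 ≈ 115 kt.
115 kt falls in the Category 4 band.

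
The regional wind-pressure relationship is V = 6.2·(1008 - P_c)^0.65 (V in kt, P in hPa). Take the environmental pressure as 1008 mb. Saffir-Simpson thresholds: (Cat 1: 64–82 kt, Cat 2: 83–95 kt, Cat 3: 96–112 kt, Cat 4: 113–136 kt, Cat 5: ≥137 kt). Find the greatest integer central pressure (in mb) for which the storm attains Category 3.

940 mb

Category 3 begins at V = 96 kt.
Required ΔP = (96/6.2)^(1/0.65) = 15.484^1.538 ≈ 67.70 mb.
P_c ≤ 1008 − 67.70 = 940.30, so the highest integer P_c is 940 mb.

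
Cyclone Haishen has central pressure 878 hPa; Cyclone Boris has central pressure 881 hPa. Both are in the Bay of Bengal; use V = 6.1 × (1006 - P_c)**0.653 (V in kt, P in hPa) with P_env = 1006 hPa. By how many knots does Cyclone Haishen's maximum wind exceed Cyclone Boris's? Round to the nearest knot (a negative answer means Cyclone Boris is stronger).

Cyclone Haishen: ΔP = 128; V ≈ 6.1 × 128^0.653 ≈ 144.99 kt.
Cyclone Boris: ΔP = 125; V ≈ 6.1 × 125^0.653 ≈ 142.76 kt.
Difference ≈ 144.99 − 142.76 = 2.23 → 2 kt.

2 kt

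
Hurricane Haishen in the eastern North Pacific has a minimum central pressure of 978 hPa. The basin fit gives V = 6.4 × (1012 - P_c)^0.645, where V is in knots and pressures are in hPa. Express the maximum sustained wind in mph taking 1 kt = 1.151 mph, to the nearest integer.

72 mph

ΔP = 1012 − 978 = 34 hPa.
V ≈ 6.4 × 34^0.645 = 6.4 × 9.723 ≈ 62.228 kt.
62.228 × 1.151 ≈ 71.62 mph → 72 mph.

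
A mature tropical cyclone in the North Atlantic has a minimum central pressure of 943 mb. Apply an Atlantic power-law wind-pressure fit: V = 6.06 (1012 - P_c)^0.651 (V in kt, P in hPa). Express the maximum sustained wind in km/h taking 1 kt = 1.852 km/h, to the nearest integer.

177 km/h

ΔP = 1012 − 943 = 69 mb.
V ≈ 6.06 × 69^0.651 = 6.06 × 15.743 ≈ 95.403 kt.
95.403 × 1.852 ≈ 176.69 km/h → 177 km/h.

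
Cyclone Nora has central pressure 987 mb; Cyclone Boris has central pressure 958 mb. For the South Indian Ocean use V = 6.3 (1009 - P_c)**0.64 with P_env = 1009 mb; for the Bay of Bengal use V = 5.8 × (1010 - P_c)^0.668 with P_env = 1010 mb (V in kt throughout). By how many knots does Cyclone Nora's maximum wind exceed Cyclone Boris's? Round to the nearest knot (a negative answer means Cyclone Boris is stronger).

-36 kt

Cyclone Nora: ΔP = 22; V ≈ 6.3 × 22^0.64 ≈ 45.55 kt.
Cyclone Boris: ΔP = 52; V ≈ 5.8 × 52^0.668 ≈ 81.23 kt.
Difference ≈ 45.55 − 81.23 = -35.68 → -36 kt.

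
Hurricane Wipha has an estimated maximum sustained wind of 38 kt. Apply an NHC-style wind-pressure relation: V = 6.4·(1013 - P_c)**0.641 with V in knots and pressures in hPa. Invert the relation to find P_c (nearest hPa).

ΔP = (V / 6.4)^(1/0.641) = (38/6.4)^1.560.
38/6.4 = 5.938; 5.938^1.560 ≈ 16.10 hPa.
P_c = 1013 − 16.10 = 996.90 ≈ 997 hPa.

997 hPa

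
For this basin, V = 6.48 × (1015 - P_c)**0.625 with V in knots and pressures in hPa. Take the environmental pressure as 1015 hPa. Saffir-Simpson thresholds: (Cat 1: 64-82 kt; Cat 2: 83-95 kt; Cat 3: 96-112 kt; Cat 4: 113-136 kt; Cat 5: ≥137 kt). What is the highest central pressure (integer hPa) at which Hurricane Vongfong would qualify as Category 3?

Category 3 begins at V = 96 kt.
Required ΔP = (96/6.48)^(1/0.625) = 14.815^1.600 ≈ 74.66 hPa.
P_c ≤ 1015 − 74.66 = 940.34, so the highest integer P_c is 940 hPa.

940 hPa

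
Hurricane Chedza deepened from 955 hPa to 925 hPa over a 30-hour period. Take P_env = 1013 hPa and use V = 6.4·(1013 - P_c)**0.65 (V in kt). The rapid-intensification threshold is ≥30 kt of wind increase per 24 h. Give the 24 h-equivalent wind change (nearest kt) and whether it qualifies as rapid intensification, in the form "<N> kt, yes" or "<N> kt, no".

V₁: ΔP = 58, V ≈ 6.4 × 58^0.65 ≈ 89.62 kt.
V₂: ΔP = 88, V ≈ 6.4 × 88^0.65 ≈ 117.52 kt.
ΔV over 30 h = 27.90 kt → 24 h equivalent = 27.90 × 24/30 ≈ 22.32 kt.
22 kt < 30 kt ⇒ not rapid intensification.

22 kt, no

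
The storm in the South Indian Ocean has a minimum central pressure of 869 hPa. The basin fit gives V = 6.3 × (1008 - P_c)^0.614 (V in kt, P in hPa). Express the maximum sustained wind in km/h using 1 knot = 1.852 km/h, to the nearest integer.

241 km/h

ΔP = 1008 − 869 = 139 hPa.
V ≈ 6.3 × 139^0.614 = 6.3 × 20.692 ≈ 130.362 kt.
130.362 × 1.852 ≈ 241.43 km/h → 241 km/h.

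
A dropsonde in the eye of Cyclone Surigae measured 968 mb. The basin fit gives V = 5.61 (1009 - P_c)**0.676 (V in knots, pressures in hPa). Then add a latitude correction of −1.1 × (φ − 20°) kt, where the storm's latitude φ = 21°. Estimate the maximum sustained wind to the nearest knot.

68 kt

ΔP = 1009 − 968 = 41 mb.
41^0.676 ≈ 12.310.
V ≈ 5.61 × 12.310 ≈ 69.1 kt.
Latitude correction: −1.1 × (21 − 20) = -1.1 kt.
Corrected V ≈ 68 kt → 68 kt.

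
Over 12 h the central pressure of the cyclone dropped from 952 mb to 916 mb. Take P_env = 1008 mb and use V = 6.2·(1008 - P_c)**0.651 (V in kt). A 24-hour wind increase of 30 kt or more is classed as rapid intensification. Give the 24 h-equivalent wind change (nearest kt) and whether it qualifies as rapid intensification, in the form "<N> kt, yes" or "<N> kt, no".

V₁: ΔP = 56, V ≈ 6.2 × 56^0.651 ≈ 85.20 kt.
V₂: ΔP = 92, V ≈ 6.2 × 92^0.651 ≈ 117.71 kt.
ΔV over 12 h = 32.51 kt → 24 h equivalent = 32.51 × 24/12 ≈ 65.02 kt.
65 kt ≥ 30 kt ⇒ rapid intensification.

65 kt, yes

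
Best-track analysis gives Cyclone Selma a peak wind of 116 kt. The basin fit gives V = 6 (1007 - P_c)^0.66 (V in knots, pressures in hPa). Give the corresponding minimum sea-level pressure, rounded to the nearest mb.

ΔP = (V / 6)^(1/0.66) = (116/6)^1.515.
116/6 = 19.333; 19.333^1.515 ≈ 88.91 mb.
P_c = 1007 − 88.91 = 918.09 ≈ 918 mb.

918 mb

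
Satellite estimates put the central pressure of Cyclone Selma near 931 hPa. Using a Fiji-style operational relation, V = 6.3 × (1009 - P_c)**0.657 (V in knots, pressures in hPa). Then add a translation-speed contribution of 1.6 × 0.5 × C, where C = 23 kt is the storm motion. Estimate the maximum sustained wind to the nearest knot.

129 kt

ΔP = 1009 − 931 = 78 hPa.
78^0.657 ≈ 17.503.
V ≈ 6.3 × 17.503 ≈ 110.3 kt.
Translation term: 1.6 × 0.5 × 23 = 18.4 kt.
Corrected V ≈ 128.7 kt → 129 kt.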